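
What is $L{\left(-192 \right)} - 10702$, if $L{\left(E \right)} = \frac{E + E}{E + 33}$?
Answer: $- \frac{567078}{53} \approx -10700.0$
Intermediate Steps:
$L{\left(E \right)} = \frac{2 E}{33 + E}$
$L{\left(-192 \right)} - 10702 = 2 \left(-192\right) \frac{1}{33 - 192} - 10702 = 2 \left(-192\right) \frac{1}{-159} - 10702 = 2 \left(-192\right) \left(- \frac{1}{159}\right) - 10702 = \frac{128}{53} - 10702 = - \frac{567078}{53}$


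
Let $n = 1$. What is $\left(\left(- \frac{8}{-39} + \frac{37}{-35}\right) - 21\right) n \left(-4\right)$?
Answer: $\frac{119312}{1365} \approx 87.408$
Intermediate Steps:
$\left(\left(- \frac{8}{-39} + \frac{37}{-35}\right) - 21\right) n \left(-4\right) = \left(\left(- \frac{8}{-39} + \frac{37}{-35}\right) - 21\right) 1 \left(-4\right) = \left(\left(\left(-8\right) \left(- \frac{1}{39}\right) + 37 \left(- \frac{1}{35}\right)\right) - 21\right) \left(-4\right) = \left(\left(\frac{8}{39} - \frac{37}{35}\right) - 21\right) \left(-4\right) = \left(- \frac{1163}{1365} - 21\right) \left(-4\right) = \left(- \frac{29828}{1365}\right) \left(-4\right) = \frac{119312}{1365}$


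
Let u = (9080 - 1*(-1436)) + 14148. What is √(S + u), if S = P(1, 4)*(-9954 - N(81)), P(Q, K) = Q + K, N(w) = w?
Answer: I*√25511 ≈ 159.72*I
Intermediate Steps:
P(Q, K) = K + Q
u = 24664 (u = (9080 + 1436) + 14148 = 10516 + 14148 = 24664)
S = -50175 (S = (4 + 1)*(-9954 - 1*81) = 5*(-9954 - 81) = 5*(-10035) = -50175)
√(S + u) = √(-50175 + 24664) = √(-25511) = I*√25511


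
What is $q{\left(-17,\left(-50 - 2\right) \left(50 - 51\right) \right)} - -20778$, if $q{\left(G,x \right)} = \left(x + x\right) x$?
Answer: $26186$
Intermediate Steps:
$q{\left(G,x \right)} = 2 x^{2}$ ($q{\left(G,x \right)} = 2 x x = 2 x^{2}$)
$q{\left(-17,\left(-50 - 2\right) \left(50 - 51\right) \right)} - -20778 = 2 \left(\left(-50 - 2\right) \left(50 - 51\right)\right)^{2} - -20778 = 2 \left(\left(-52\right) \left(-1\right)\right)^{2} + 20778 = 2 \cdot 52^{2} + 20778 = 2 \cdot 2704 + 20778 = 5408 + 20778 = 26186$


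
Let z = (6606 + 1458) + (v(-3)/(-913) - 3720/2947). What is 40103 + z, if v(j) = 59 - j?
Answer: 129595080963/2690611 ≈ 48166.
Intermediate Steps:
z = 21693508030/2690611 (z = (6606 + 1458) + ((59 - 1*(-3))/(-913) - 3720/2947) = 8064 + ((59 + 3)*(-1/913) - 3720*1/2947) = 8064 + (62*(-1/913) - 3720/2947) = 8064 + (-62/913 - 3720/2947) = 8064 - 3579074/2690611 = 21693508030/2690611 ≈ 8062.7)
40103 + z = 40103 + 21693508030/2690611 = 129595080963/2690611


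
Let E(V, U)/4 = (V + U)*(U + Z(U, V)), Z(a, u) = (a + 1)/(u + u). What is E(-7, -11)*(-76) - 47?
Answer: -394313/7 ≈ -56330.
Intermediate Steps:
Z(a, u) = (1 + a)/(2*u) (Z(a, u) = (1 + a)/((2*u)) = (1 + a)*(1/(2*u)) = (1 + a)/(2*u))
E(V, U) = 4*(U + V)*(U + (1 + U)/(2*V)) (E(V, U) = 4*((V + U)*(U + (1 + U)/(2*V))) = 4*((U + V)*(U + (1 + U)/(2*V))) = 4*(U + V)*(U + (1 + U)/(2*V)))
E(-7, -11)*(-76) - 47 = (2*(-11*(1 - 11) - 7*(1 - 11 + 2*(-11)² + 2*(-11)*(-7)))/(-7))*(-76) - 47 = (2*(-⅐)*(-11*(-10) - 7*(1 - 11 + 2*121 + 154)))*(-76) - 47 = (2*(-⅐)*(110 - 7*(1 - 11 + 242 + 154)))*(-76) - 47 = (2*(-⅐)*(110 - 7*386))*(-76) - 47 = (2*(-⅐)*(110 - 2702))*(-76) - 47 = (2*(-⅐)*(-2592))*(-76) - 47 = (5184/7)*(-76) - 47 = -393984/7 - 47 = -394313/7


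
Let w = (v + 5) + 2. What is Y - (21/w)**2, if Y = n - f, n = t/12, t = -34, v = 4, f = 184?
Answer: -138287/726 ≈ -190.48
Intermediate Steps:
n = -17/6 (n = -34/12 = -34*1/12 = -17/6 ≈ -2.8333)
w = 11 (w = (4 + 5) + 2 = 9 + 2 = 11)
Y = -1121/6 (Y = -17/6 - 1*184 = -17/6 - 184 = -1121/6 ≈ -186.83)
Y - (21/w)**2 = -1121/6 - (21/11)**2 = -1121/6 - 1*441/121 = -1121/6 - 441/121 = -138287/726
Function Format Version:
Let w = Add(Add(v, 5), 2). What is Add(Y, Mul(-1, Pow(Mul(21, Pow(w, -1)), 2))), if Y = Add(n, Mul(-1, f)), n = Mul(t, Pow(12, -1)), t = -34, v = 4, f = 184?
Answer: Rational(-138287, 726) ≈ -190.48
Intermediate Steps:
n = Rational(-17, 6) (n = Mul(-34, Pow(12, -1)) = Mul(-34, Rational(1, 12)) = Rational(-17, 6) ≈ -2.8333)
w = 11 (w = Add(Add(4, 5), 2) = Add(9, 2) = 11)
Y = Rational(-1121, 6) (Y = Add(Rational(-17, 6), Mul(-1, 184)) = Add(Rational(-17, 6), -184) = Rational(-1121, 6) ≈ -186.83)
Add(Y, Mul(-1, Pow(Mul(21, Pow(w, -1)), 2))) = Add(Rational(-1121, 6), Mul(-1, Pow(Mul(21, Pow(11, -1)), 2))) = Add(Rational(-1121, 6), Mul(-1, Pow(Mul(21, Rational(1, 11)), 2))) = Add(Rational(-1121, 6), Mul(-1, Pow(Rational(21, 11), 2))) = Add(Rational(-1121, 6), Mul(-1, Rational(441, 121))) = Add(Rational(-1121, 6), Rational(-441, 121)) = Rational(-138287, 726)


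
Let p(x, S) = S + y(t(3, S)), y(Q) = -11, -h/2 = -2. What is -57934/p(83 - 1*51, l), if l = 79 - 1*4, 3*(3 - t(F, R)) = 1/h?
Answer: -28967/32 ≈ -905.22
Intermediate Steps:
h = 4 (h = -2*(-2) = 4)
t(F, R) = 35/12 (t(F, R) = 3 - ⅓/4 = 3 - ⅓*¼ = 3 - 1/12 = 35/12)
l = 75 (l = 79 - 4 = 75)
p(x, S) = -11 + S (p(x, S) = S - 11 = -11 + S)
-57934/p(83 - 1*51, l) = -57934/(-11 + 75) = -57934/64 = -57934*1/64 = -28967/32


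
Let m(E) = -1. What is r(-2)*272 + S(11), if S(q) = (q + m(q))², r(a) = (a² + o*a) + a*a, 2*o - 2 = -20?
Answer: 7172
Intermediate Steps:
o = -9 (o = 1 + (½)*(-20) = 1 - 10 = -9)
r(a) = -9*a + 2*a² (r(a) = (a² - 9*a) + a*a = (a² - 9*a) + a² = -9*a + 2*a²)
S(q) = (-1 + q)² (S(q) = (q - 1)² = (-1 + q)²)
r(-2)*272 + S(11) = -2*(-9 + 2*(-2))*272 + (-1 + 11)² = -2*(-9 - 4)*272 + 10² = -2*(-13)*272 + 100 = 26*272 + 100 = 7072 + 100 = 7172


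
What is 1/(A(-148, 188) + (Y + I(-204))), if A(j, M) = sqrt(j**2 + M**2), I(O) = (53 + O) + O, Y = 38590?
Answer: 38235/1461857977 - 4*sqrt(3578)/1461857977 ≈ 2.5991e-5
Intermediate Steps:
I(O) = 53 + 2*O
A(j, M) = sqrt(M**2 + j**2)
1/(A(-148, 188) + (Y + I(-204))) = 1/(sqrt(188**2 + (-148)**2) + (38590 + (53 + 2*(-204)))) = 1/(sqrt(35344 + 21904) + (38590 + (53 - 408))) = 1/(sqrt(57248) + (38590 - 355)) = 1/(4*sqrt(3578) + 38235) = 1/(38235 + 4*sqrt(3578))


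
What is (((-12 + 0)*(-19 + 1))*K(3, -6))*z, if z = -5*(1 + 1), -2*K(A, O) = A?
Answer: 3240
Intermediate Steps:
K(A, O) = -A/2
z = -10 (z = -5*2 = -10)
(((-12 + 0)*(-19 + 1))*K(3, -6))*z = (((-12 + 0)*(-19 + 1))*(-1/2*3))*(-10) = (-12*(-18)*(-3/2))*(-10) = (216*(-3/2))*(-10) = -324*(-10) = 3240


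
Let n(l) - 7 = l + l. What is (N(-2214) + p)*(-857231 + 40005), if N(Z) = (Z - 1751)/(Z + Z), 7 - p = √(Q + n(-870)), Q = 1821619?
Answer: -14285519093/2214 + 817226*√1819886 ≈ 1.0960e+9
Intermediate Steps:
n(l) = 7 + 2*l (n(l) = 7 + (l + l) = 7 + 2*l)
p = 7 - √1819886 (p = 7 - √(1821619 + (7 + 2*(-870))) = 7 - √(1821619 + (7 - 1740)) = 7 - √(1821619 - 1733) = 7 - √1819886 ≈ -1342.0)
N(Z) = (-1751 + Z)/(2*Z) (N(Z) = (-1751 + Z)/((2*Z)) = (-1751 + Z)*(1/(2*Z)) = (-1751 + Z)/(2*Z))
(N(-2214) + p)*(-857231 + 40005) = ((½)*(-1751 - 2214)/(-2214) + (7 - √1819886))*(-857231 + 40005) = ((½)*(-1/2214)*(-3965) + (7 - √1819886))*(-817226) = (3965/4428 + (7 - √1819886))*(-817226) = (34961/4428 - √1819886)*(-817226) = -14285519093/2214 + 817226*√1819886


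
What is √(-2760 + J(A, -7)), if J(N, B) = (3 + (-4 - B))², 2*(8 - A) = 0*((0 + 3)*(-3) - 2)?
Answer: 2*I*√681 ≈ 52.192*I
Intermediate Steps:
A = 8 (A = 8 - 0*((0 + 3)*(-3) - 2) = 8 - 0*(3*(-3) - 2) = 8 - 0*(-9 - 2) = 8 - 0*(-11) = 8 - ½*0 = 8 + 0 = 8)
J(N, B) = (-1 - B)²
√(-2760 + J(A, -7)) = √(-2760 + (1 - 7)²) = √(-2760 + (-6)²) = √(-2760 + 36) = √(-2724) = 2*I*√681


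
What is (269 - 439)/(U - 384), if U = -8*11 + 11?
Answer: 170/461 ≈ 0.36876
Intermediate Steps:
U = -77 (U = -88 + 11 = -77)
(269 - 439)/(U - 384) = (269 - 439)/(-77 - 384) = -170/(-461) = -170*(-1/461) = 170/461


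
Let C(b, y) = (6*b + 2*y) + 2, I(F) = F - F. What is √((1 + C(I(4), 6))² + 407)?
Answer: 2*√158 ≈ 25.140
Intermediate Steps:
I(F) = 0
C(b, y) = 2 + 2*y + 6*b (C(b, y) = (2*y + 6*b) + 2 = 2 + 2*y + 6*b)
√((1 + C(I(4), 6))² + 407) = √((1 + (2 + 2*6 + 6*0))² + 407) = √((1 + (2 + 12 + 0))² + 407) = √((1 + 14)² + 407) = √(15² + 407) = √(225 + 407) = √632 = 2*√158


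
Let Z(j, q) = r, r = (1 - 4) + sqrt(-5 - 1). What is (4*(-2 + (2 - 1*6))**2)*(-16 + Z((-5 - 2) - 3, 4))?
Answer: -2736 + 144*I*sqrt(6) ≈ -2736.0 + 352.73*I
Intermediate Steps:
r = -3 + I*sqrt(6) (r = -3 + sqrt(-6) = -3 + I*sqrt(6) ≈ -3.0 + 2.4495*I)
Z(j, q) = -3 + I*sqrt(6)
(4*(-2 + (2 - 1*6))**2)*(-16 + Z((-5 - 2) - 3, 4)) = (4*(-2 + (2 - 1*6))**2)*(-16 + (-3 + I*sqrt(6))) = (4*(-2 + (2 - 6))**2)*(-19 + I*sqrt(6)) = (4*(-2 - 4)**2)*(-19 + I*sqrt(6)) = (4*(-6)**2)*(-19 + I*sqrt(6)) = (4*36)*(-19 + I*sqrt(6)) = 144*(-19 + I*sqrt(6)) = -2736 + 144*I*sqrt(6)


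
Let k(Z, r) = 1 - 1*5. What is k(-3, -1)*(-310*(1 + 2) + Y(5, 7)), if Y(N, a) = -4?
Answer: 3736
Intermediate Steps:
k(Z, r) = -4 (k(Z, r) = 1 - 5 = -4)
k(-3, -1)*(-310*(1 + 2) + Y(5, 7)) = -4*(-310*(1 + 2) - 4) = -4*(-310*3 - 4) = -4*(-62*15 - 4) = -4*(-930 - 4) = -4*(-934) = 3736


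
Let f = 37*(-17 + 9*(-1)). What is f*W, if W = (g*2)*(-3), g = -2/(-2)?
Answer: 5772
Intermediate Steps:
g = 1 (g = -2*(-½) = 1)
f = -962 (f = 37*(-17 - 9) = 37*(-26) = -962)
W = -6 (W = (1*2)*(-3) = 2*(-3) = -6)
f*W = -962*(-6) = 5772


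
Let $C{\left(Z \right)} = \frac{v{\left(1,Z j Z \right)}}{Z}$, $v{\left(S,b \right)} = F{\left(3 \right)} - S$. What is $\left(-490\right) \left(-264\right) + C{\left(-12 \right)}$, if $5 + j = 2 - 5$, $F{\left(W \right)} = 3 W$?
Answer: $\frac{388078}{3} \approx 1.2936 \cdot 10^{5}$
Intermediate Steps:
$j = -8$ ($j = -5 + \left(2 - 5\right) = -5 - 3 = -8$)
$v{\left(S,b \right)} = 9 - S$ ($v{\left(S,b \right)} = 3 \cdot 3 - S = 9 - S$)
$C{\left(Z \right)} = \frac{8}{Z}$ ($C{\left(Z \right)} = \frac{9 - 1}{Z} = \frac{8}{Z}$)
$\left(-490\right) \left(-264\right) + C{\left(-12 \right)} = \left(-490\right) \left(-264\right) + \frac{8}{-12} = 129360 + 8 \left(- \frac{1}{12}\right) = 129360 - \frac{2}{3} = \frac{388078}{3}$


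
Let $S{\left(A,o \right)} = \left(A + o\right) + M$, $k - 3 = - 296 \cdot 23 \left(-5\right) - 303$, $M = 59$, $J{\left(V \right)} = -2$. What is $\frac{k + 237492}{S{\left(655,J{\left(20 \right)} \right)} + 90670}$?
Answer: $\frac{135616}{45691} \approx 2.9681$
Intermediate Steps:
$k = 33740$ ($k = 3 - \left(303 + 296 \cdot 23 \left(-5\right)\right) = 3 - -33737 = 3 + \left(34040 - 303\right) = 3 + 33737 = 33740$)
$S{\left(A,o \right)} = 59 + A + o$ ($S{\left(A,o \right)} = \left(A + o\right) + 59 = 59 + A + o$)
$\frac{k + 237492}{S{\left(655,J{\left(20 \right)} \right)} + 90670} = \frac{33740 + 237492}{\left(59 + 655 - 2\right) + 90670} = \frac{271232}{712 + 90670} = \frac{271232}{91382} = 271232 \cdot \frac{1}{91382} = \frac{135616}{45691}$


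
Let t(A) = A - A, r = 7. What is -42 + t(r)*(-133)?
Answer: -42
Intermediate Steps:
t(A) = 0
-42 + t(r)*(-133) = -42 + 0*(-133) = -42 + 0 = -42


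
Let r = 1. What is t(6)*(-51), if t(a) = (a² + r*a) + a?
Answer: -2448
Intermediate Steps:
t(a) = a² + 2*a (t(a) = (a² + 1*a) + a = (a² + a) + a = (a + a²) + a = a² + 2*a)
t(6)*(-51) = (6*(2 + 6))*(-51) = (6*8)*(-51) = 48*(-51) = -2448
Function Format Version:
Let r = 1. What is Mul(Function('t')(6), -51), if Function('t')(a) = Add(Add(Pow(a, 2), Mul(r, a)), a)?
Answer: -2448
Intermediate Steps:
Function('t')(a) = Add(Pow(a, 2), Mul(2, a)) (Function('t')(a) = Add(Add(Pow(a, 2), Mul(1, a)), a) = Add(Add(Pow(a, 2), a), a) = Add(Add(a, Pow(a, 2)), a) = Add(Pow(a, 2), Mul(2, a)))
Mul(Function('t')(6), -51) = Mul(Mul(6, Add(2, 6)), -51) = Mul(Mul(6, 8), -51) = Mul(48, -51) = -2448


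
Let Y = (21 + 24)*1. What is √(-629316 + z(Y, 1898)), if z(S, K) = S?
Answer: 3*I*√69919 ≈ 793.27*I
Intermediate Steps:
Y = 45 (Y = 45*1 = 45)
√(-629316 + z(Y, 1898)) = √(-629316 + 45) = √(-629271) = 3*I*√69919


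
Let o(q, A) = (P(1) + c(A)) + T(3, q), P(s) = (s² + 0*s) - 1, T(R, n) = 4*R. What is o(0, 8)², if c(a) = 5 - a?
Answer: 81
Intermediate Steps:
P(s) = -1 + s² (P(s) = (s² + 0) - 1 = s² - 1 = -1 + s²)
o(q, A) = 17 - A (o(q, A) = ((-1 + 1²) + (5 - A)) + 4*3 = ((-1 + 1) + (5 - A)) + 12 = (0 + (5 - A)) + 12 = (5 - A) + 12 = 17 - A)
o(0, 8)² = (17 - 1*8)² = (17 - 8)² = 9² = 81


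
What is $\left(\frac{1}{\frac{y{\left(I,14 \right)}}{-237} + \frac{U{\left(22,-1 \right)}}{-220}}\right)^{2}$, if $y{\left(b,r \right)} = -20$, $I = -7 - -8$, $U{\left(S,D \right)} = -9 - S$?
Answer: $\frac{2718579600}{137992009} \approx 19.701$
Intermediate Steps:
$I = 1$ ($I = -7 + 8 = 1$)
$\left(\frac{1}{\frac{y{\left(I,14 \right)}}{-237} + \frac{U{\left(22,-1 \right)}}{-220}}\right)^{2} = \left(\frac{1}{- \frac{20}{-237} + \frac{-9 - 22}{-220}}\right)^{2} = \left(\frac{1}{\left(-20\right) \left(- \frac{1}{237}\right) + \left(-9 - 22\right) \left(- \frac{1}{220}\right)}\right)^{2} = \left(\frac{1}{\frac{20}{237} - - \frac{31}{220}}\right)^{2} = \left(\frac{1}{\frac{20}{237} + \frac{31}{220}}\right)^{2} = \left(\frac{1}{\frac{11747}{52140}}\right)^{2} = \left(\frac{52140}{11747}\right)^{2} = \frac{2718579600}{137992009}$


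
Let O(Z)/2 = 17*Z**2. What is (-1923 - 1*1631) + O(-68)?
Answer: 153662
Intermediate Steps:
O(Z) = 34*Z**2 (O(Z) = 2*(17*Z**2) = 34*Z**2)
(-1923 - 1*1631) + O(-68) = (-1923 - 1*1631) + 34*(-68)**2 = (-1923 - 1631) + 34*4624 = -3554 + 157216 = 153662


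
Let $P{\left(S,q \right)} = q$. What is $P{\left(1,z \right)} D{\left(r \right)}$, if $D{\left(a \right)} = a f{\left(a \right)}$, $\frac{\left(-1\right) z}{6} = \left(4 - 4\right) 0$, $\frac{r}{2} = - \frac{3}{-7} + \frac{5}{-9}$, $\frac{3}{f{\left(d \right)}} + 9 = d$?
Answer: $0$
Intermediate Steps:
$f{\left(d \right)} = \frac{3}{-9 + d}$
$r = - \frac{16}{63}$ ($r = 2 \left(- \frac{3}{-7} + \frac{5}{-9}\right) = 2 \left(\left(-3\right) \left(- \frac{1}{7}\right) + 5 \left(- \frac{1}{9}\right)\right) = 2 \left(\frac{3}{7} - \frac{5}{9}\right) = 2 \left(- \frac{8}{63}\right) = - \frac{16}{63} \approx -0.25397$)
$z = 0$ ($z = - 6 \left(4 - 4\right) 0 = - 6 \cdot 0 \cdot 0 = \left(-6\right) 0 = 0$)
$D{\left(a \right)} = \frac{3 a}{-9 + a}$ ($D{\left(a \right)} = a \frac{3}{-9 + a} = \frac{3 a}{-9 + a}$)
$P{\left(1,z \right)} D{\left(r \right)} = 0 \cdot 3 \left(- \frac{16}{63}\right) \frac{1}{-9 - \frac{16}{63}} = 0 \cdot 3 \left(- \frac{16}{63}\right) \frac{1}{- \frac{583}{63}} = 0 \cdot 3 \left(- \frac{16}{63}\right) \left(- \frac{63}{583}\right) = 0 \cdot \frac{48}{583} = 0$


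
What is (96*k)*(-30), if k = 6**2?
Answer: -103680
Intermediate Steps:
k = 36
(96*k)*(-30) = (96*36)*(-30) = 3456*(-30) = -103680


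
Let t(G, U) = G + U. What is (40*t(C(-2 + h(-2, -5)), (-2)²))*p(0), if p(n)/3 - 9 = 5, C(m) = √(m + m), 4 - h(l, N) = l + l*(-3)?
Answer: 6720 + 3360*I ≈ 6720.0 + 3360.0*I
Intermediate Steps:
h(l, N) = 4 + 2*l (h(l, N) = 4 - (l + l*(-3)) = 4 - (l - 3*l) = 4 - (-2)*l = 4 + 2*l)
C(m) = √2*√m (C(m) = √(2*m) = √2*√m)
p(n) = 42 (p(n) = 27 + 3*5 = 27 + 15 = 42)
(40*t(C(-2 + h(-2, -5)), (-2)²))*p(0) = (40*(√2*√(-2 + (4 + 2*(-2))) + (-2)²))*42 = (40*(√2*√(-2 + (4 - 4)) + 4))*42 = (40*(√2*√(-2 + 0) + 4))*42 = (40*(√2*√(-2) + 4))*42 = (40*(√2*(I*√2) + 4))*42 = (40*(2*I + 4))*42 = (40*(4 + 2*I))*42 = (160 + 80*I)*42 = 6720 + 3360*I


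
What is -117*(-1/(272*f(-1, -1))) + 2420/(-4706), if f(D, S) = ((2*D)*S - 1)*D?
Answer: -604421/640016 ≈ -0.94438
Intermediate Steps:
f(D, S) = D*(-1 + 2*D*S) (f(D, S) = (2*D*S - 1)*D = (-1 + 2*D*S)*D = D*(-1 + 2*D*S))
-117*(-1/(272*f(-1, -1))) + 2420/(-4706) = -117*1/(272*(-1 + 2*(-1)*(-1))) + 2420/(-4706) = -117*1/(272*(-1 + 2)) + 2420*(-1/4706) = -117/((-1*1*16)*(-17)) - 1210/2353 = -117/(-1*16*(-17)) - 1210/2353 = -117/((-16*(-17))) - 1210/2353 = -117/272 - 1210/2353 = -604421/640016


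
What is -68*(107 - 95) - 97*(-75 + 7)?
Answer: 5780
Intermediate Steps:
-68*(107 - 95) - 97*(-75 + 7) = -68*12 - 97*(-68) = -816 + 6596 = 5780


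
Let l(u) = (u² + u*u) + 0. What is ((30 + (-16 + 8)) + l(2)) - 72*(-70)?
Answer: 5070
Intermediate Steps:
l(u) = 2*u² (l(u) = (u² + u²) + 0 = 2*u² + 0 = 2*u²)
((30 + (-16 + 8)) + l(2)) - 72*(-70) = ((30 + (-16 + 8)) + 2*2²) - 72*(-70) = ((30 - 8) + 2*4) + 5040 = (22 + 8) + 5040 = 30 + 5040 = 5070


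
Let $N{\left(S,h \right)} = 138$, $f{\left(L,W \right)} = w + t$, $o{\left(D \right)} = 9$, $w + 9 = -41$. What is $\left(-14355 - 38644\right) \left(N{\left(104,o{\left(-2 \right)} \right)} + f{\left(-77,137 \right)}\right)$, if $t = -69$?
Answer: $-1006981$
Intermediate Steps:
$w = -50$ ($w = -9 - 41 = -50$)
$f{\left(L,W \right)} = -119$ ($f{\left(L,W \right)} = -50 - 69 = -119$)
$\left(-14355 - 38644\right) \left(N{\left(104,o{\left(-2 \right)} \right)} + f{\left(-77,137 \right)}\right) = \left(-14355 - 38644\right) \left(138 - 119\right) = \left(-52999\right) 19 = -1006981$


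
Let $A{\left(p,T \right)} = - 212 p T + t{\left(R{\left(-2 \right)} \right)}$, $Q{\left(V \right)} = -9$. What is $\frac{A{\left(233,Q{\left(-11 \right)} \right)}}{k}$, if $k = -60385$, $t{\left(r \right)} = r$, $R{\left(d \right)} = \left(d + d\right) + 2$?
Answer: $- \frac{444562}{60385} \approx -7.3621$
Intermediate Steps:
$R{\left(d \right)} = 2 + 2 d$ ($R{\left(d \right)} = 2 d + 2 = 2 + 2 d$)
$A{\left(p,T \right)} = -2 - 212 T p$ ($A{\left(p,T \right)} = - 212 p T + \left(2 + 2 \left(-2\right)\right) = - 212 T p + \left(2 - 4\right) = - 212 T p - 2 = -2 - 212 T p$)
$\frac{A{\left(233,Q{\left(-11 \right)} \right)}}{k} = \frac{-2 - \left(-1908\right) 233}{-60385} = \left(-2 + 444564\right) \left(- \frac{1}{60385}\right) = 444562 \left(- \frac{1}{60385}\right) = - \frac{444562}{60385}$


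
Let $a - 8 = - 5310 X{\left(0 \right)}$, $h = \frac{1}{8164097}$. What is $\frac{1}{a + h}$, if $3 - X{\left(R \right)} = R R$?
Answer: $- \frac{8164097}{129988752433} \approx -6.2806 \cdot 10^{-5}$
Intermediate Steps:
$X{\left(R \right)} = 3 - R^{2}$ ($X{\left(R \right)} = 3 - R R = 3 - R^{2}$)
$h = \frac{1}{8164097} \approx 1.2249 \cdot 10^{-7}$
$a = -15922$ ($a = 8 - 5310 \left(3 - 0^{2}\right) = 8 - 5310 \left(3 - 0\right) = 8 - 5310 \left(3 + 0\right) = 8 - 15930 = -15922$)
$\frac{1}{a + h} = \frac{1}{-15922 + \frac{1}{8164097}} = \frac{1}{- \frac{129988752433}{8164097}} = - \frac{8164097}{129988752433}$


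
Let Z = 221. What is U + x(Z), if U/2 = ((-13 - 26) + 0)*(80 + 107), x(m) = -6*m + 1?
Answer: -15911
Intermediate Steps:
x(m) = 1 - 6*m
U = -14586 (U = 2*(((-13 - 26) + 0)*(80 + 107)) = 2*((-39 + 0)*187) = 2*(-39*187) = 2*(-7293) = -14586)
U + x(Z) = -14586 + (1 - 6*221) = -14586 + (1 - 1326) = -14586 - 1325 = -15911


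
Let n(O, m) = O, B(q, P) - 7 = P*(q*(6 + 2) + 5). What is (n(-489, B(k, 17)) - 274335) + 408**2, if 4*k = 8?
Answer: -108360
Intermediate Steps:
k = 2 (k = (1/4)*8 = 2)
B(q, P) = 7 + P*(5 + 8*q) (B(q, P) = 7 + P*(q*(6 + 2) + 5) = 7 + P*(q*8 + 5) = 7 + P*(8*q + 5) = 7 + P*(5 + 8*q))
(n(-489, B(k, 17)) - 274335) + 408**2 = (-489 - 274335) + 408**2 = -274824 + 166464 = -108360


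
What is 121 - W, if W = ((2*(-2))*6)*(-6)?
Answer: -23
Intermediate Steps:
W = 144 (W = -4*6*(-6) = -24*(-6) = 144)
121 - W = 121 - 1*144 = 121 - 144 = -23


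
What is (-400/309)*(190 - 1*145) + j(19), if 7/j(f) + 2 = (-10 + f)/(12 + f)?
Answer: -340351/5459 ≈ -62.347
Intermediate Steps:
j(f) = 7/(-2 + (-10 + f)/(12 + f))
(-400/309)*(190 - 1*145) + j(19) = (-400/309)*(190 - 1*145) + 7*(-12 - 1*19)/(34 + 19) = (-400*1/309)*(190 - 145) + 7*(-12 - 19)/53 = -400/309*45 + 7*(1/53)*(-31) = -6000/103 - 217/53 = -340351/5459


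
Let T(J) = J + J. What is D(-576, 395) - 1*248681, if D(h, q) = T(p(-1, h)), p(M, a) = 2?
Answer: -248677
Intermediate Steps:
T(J) = 2*J
D(h, q) = 4 (D(h, q) = 2*2 = 4)
D(-576, 395) - 1*248681 = 4 - 1*248681 = 4 - 248681 = -248677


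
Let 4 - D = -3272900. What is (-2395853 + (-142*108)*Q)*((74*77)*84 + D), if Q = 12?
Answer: -9678531453360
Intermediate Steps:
D = 3272904 (D = 4 - 1*(-3272900) = 4 + 3272900 = 3272904)
(-2395853 + (-142*108)*Q)*((74*77)*84 + D) = (-2395853 - 142*108*12)*((74*77)*84 + 3272904) = (-2395853 - 15336*12)*(5698*84 + 3272904) = (-2395853 - 184032)*(478632 + 3272904) = -2579885*3751536 = -9678531453360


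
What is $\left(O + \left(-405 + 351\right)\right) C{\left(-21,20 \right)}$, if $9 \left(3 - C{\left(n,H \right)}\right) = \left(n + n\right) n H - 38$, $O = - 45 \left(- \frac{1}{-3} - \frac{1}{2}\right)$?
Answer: $\frac{544825}{6} \approx 90804.0$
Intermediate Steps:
$O = \frac{15}{2}$ ($O = - 45 \left(\left(-1\right) \left(- \frac{1}{3}\right) - \frac{1}{2}\right) = - 45 \left(\frac{1}{3} - \frac{1}{2}\right) = \left(-45\right) \left(- \frac{1}{6}\right) = \frac{15}{2} \approx 7.5$)
$C{\left(n,H \right)} = \frac{65}{9} - \frac{2 H n^{2}}{9}$ ($C{\left(n,H \right)} = 3 - \frac{\left(n + n\right) n H - 38}{9} = 3 - \frac{2 n n H - 38}{9} = 3 - \frac{2 n^{2} H - 38}{9} = 3 - \frac{2 H n^{2} - 38}{9} = 3 - \frac{-38 + 2 H n^{2}}{9} = 3 - \left(- \frac{38}{9} + \frac{2 H n^{2}}{9}\right) = \frac{65}{9} - \frac{2 H n^{2}}{9}$)
$\left(O + \left(-405 + 351\right)\right) C{\left(-21,20 \right)} = \left(\frac{15}{2} + \left(-405 + 351\right)\right) \left(\frac{65}{9} - \frac{40 \left(-21\right)^{2}}{9}\right) = \left(\frac{15}{2} - 54\right) \left(\frac{65}{9} - \frac{40}{9} \cdot 441\right) = - \frac{93 \left(\frac{65}{9} - 1960\right)}{2} = \left(- \frac{93}{2}\right) \left(- \frac{17575}{9}\right) = \frac{544825}{6}$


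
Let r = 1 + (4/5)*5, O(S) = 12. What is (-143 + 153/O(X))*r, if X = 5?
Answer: -2605/4 ≈ -651.25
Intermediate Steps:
r = 5 (r = 1 + (4*(⅕))*5 = 1 + (⅘)*5 = 1 + 4 = 5)
(-143 + 153/O(X))*r = (-143 + 153/12)*5 = (-143 + 153*(1/12))*5 = (-143 + 51/4)*5 = -521/4*5 = -2605/4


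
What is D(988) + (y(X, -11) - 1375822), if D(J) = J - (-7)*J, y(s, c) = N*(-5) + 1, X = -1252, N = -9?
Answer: -1367872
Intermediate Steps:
y(s, c) = 46 (y(s, c) = -9*(-5) + 1 = 45 + 1 = 46)
D(J) = 8*J (D(J) = J + 7*J = 8*J)
D(988) + (y(X, -11) - 1375822) = 8*988 + (46 - 1375822) = 7904 - 1375776 = -1367872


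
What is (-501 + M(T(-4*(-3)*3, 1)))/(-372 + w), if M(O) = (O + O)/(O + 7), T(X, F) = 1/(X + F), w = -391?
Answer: 65129/99190 ≈ 0.65661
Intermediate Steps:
T(X, F) = 1/(F + X)
M(O) = 2*O/(7 + O) (M(O) = (2*O)/(7 + O) = 2*O/(7 + O))
(-501 + M(T(-4*(-3)*3, 1)))/(-372 + w) = (-501 + 2/((1 - 4*(-3)*3)*(7 + 1/(1 - 4*(-3)*3))))/(-372 - 391) = (-501 + 2/((1 + 12*3)*(7 + 1/(1 + 12*3))))/(-763) = (-501 + 2/((1 + 36)*(7 + 1/(1 + 36))))*(-1/763) = (-501 + 2/(37*(7 + 1/37)))*(-1/763) = (-501 + 2*(1/37)/(7 + 1/37))*(-1/763) = (-501 + 2*(1/37)/(260/37))*(-1/763) = (-501 + 2*(1/37)*(37/260))*(-1/763) = (-501 + 1/130)*(-1/763) = -65129/130*(-1/763) = 65129/99190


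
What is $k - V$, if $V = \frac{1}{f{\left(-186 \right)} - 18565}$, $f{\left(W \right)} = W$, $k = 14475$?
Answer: $\frac{271420726}{18751} \approx 14475.0$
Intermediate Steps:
$V = - \frac{1}{18751}$ ($V = \frac{1}{-186 - 18565} = \frac{1}{-18751} = - \frac{1}{18751} \approx -5.333 \cdot 10^{-5}$)
$k - V = 14475 - - \frac{1}{18751} = 14475 + \frac{1}{18751} = \frac{271420726}{18751}$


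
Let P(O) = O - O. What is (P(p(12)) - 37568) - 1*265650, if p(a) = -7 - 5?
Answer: -303218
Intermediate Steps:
p(a) = -12
P(O) = 0
(P(p(12)) - 37568) - 1*265650 = (0 - 37568) - 1*265650 = -37568 - 265650 = -303218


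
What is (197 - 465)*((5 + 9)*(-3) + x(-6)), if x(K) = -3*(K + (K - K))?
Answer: 6432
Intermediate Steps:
x(K) = -3*K (x(K) = -3*(K + 0) = -3*K)
(197 - 465)*((5 + 9)*(-3) + x(-6)) = (197 - 465)*((5 + 9)*(-3) - 3*(-6)) = -268*(14*(-3) + 18) = -268*(-42 + 18) = -268*(-24) = 6432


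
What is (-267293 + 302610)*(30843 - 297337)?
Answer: -9411768598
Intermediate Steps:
(-267293 + 302610)*(30843 - 297337) = 35317*(-266494) = -9411768598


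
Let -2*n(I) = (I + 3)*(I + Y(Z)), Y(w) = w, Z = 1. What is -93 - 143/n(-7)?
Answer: -973/12 ≈ -81.083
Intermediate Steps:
n(I) = -(1 + I)*(3 + I)/2 (n(I) = -(I + 3)*(I + 1)/2 = -(3 + I)*(1 + I)/2 = -(1 + I)*(3 + I)/2)
-93 - 143/n(-7) = -93 - 143/(-3/2 - 2*(-7) - ½*(-7)²) = -93 - 143/(-3/2 + 14 - ½*49) = -93 - 143/(-3/2 + 14 - 49/2) = -93 - 143/(-12) = -93 - 143*(-1/12) = -93 + 143/12 = -973/12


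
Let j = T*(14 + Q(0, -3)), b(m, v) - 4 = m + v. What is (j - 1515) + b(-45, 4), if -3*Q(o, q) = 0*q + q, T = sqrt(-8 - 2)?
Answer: -1552 + 15*I*sqrt(10) ≈ -1552.0 + 47.434*I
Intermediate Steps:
T = I*sqrt(10) (T = sqrt(-10) = I*sqrt(10) ≈ 3.1623*I)
b(m, v) = 4 + m + v (b(m, v) = 4 + (m + v) = 4 + m + v)
Q(o, q) = -q/3 (Q(o, q) = -(0*q + q)/3 = -(0 + q)/3 = -q/3)
j = 15*I*sqrt(10) (j = (I*sqrt(10))*(14 - 1/3*(-3)) = (I*sqrt(10))*(14 + 1) = (I*sqrt(10))*15 = 15*I*sqrt(10) ≈ 47.434*I)
(j - 1515) + b(-45, 4) = (15*I*sqrt(10) - 1515) + (4 - 45 + 4) = (-1515 + 15*I*sqrt(10)) - 37 = -1552 + 15*I*sqrt(10)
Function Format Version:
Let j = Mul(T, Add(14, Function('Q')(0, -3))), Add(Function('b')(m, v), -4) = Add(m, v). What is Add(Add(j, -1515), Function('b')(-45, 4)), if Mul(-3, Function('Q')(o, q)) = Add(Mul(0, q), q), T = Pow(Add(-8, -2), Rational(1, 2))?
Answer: Add(-1552, Mul(15, I, Pow(10, Rational(1, 2)))) ≈ Add(-1552.0, Mul(47.434, I))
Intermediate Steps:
T = Mul(I, Pow(10, Rational(1, 2))) (T = Pow(-10, Rational(1, 2)) = Mul(I, Pow(10, Rational(1, 2))) ≈ Mul(3.1623, I))
Function('b')(m, v) = Add(4, m, v) (Function('b')(m, v) = Add(4, Add(m, v)) = Add(4, m, v))
Function('Q')(o, q) = Mul(Rational(-1, 3), q) (Function('Q')(o, q) = Mul(Rational(-1, 3), Add(Mul(0, q), q)) = Mul(Rational(-1, 3), Add(0, q)) = Mul(Rational(-1, 3), q))
j = Mul(15, I, Pow(10, Rational(1, 2))) (j = Mul(Mul(I, Pow(10, Rational(1, 2))), Add(14, Mul(Rational(-1, 3), -3))) = Mul(Mul(I, Pow(10, Rational(1, 2))), Add(14, 1)) = Mul(Mul(I, Pow(10, Rational(1, 2))), 15) = Mul(15, I, Pow(10, Rational(1, 2))) ≈ Mul(47.434, I))
Add(Add(j, -1515), Function('b')(-45, 4)) = Add(Add(Mul(15, I, Pow(10, Rational(1, 2))), -1515), Add(4, -45, 4)) = Add(Add(-1515, Mul(15, I, Pow(10, Rational(1, 2)))), -37) = Add(-1552, Mul(15, I, Pow(10, Rational(1, 2))))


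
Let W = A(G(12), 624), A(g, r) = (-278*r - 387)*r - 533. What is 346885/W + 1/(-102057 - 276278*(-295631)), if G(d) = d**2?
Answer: -38798238794352176/12134178884427237365 ≈ -0.0031974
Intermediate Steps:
A(g, r) = -533 + r*(-387 - 278*r) (A(g, r) = (-387 - 278*r)*r - 533 = r*(-387 - 278*r) - 533 = -533 + r*(-387 - 278*r))
W = -108488549 (W = -533 - 387*624 - 278*624**2 = -533 - 241488 - 278*389376 = -533 - 241488 - 108246528 = -108488549)
346885/W + 1/(-102057 - 276278*(-295631)) = 346885/(-108488549) + 1/(-102057 - 276278*(-295631)) = 346885*(-1/108488549) - 1/295631/(-378335) = -346885/108488549 - 1/378335*(-1/295631) = -346885/108488549 + 1/111847554385 = -38798238794352176/12134178884427237365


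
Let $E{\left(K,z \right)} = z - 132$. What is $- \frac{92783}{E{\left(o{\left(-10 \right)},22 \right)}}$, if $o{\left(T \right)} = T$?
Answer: $\frac{92783}{110} \approx 843.48$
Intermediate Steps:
$E{\left(K,z \right)} = -132 + z$
$- \frac{92783}{E{\left(o{\left(-10 \right)},22 \right)}} = - \frac{92783}{-132 + 22} = - \frac{92783}{-110} = \left(-92783\right) \left(- \frac{1}{110}\right) = \frac{92783}{110}$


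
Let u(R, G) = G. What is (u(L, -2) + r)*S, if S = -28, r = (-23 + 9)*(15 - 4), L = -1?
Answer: 4368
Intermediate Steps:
r = -154 (r = -14*11 = -154)
(u(L, -2) + r)*S = (-2 - 154)*(-28) = -156*(-28) = 4368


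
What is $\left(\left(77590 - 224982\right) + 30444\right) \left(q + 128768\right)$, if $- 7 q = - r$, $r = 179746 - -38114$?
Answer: $- \frac{130892411728}{7} \approx -1.8699 \cdot 10^{10}$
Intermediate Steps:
$r = 217860$ ($r = 179746 + 38114 = 217860$)
$q = \frac{217860}{7}$ ($q = - \frac{\left(-1\right) 217860}{7} = \left(- \frac{1}{7}\right) \left(-217860\right) = \frac{217860}{7} \approx 31123.0$)
$\left(\left(77590 - 224982\right) + 30444\right) \left(q + 128768\right) = \left(\left(77590 - 224982\right) + 30444\right) \left(\frac{217860}{7} + 128768\right) = \left(\left(77590 - 224982\right) + 30444\right) \frac{1119236}{7} = \left(-147392 + 30444\right) \frac{1119236}{7} = \left(-116948\right) \frac{1119236}{7} = - \frac{130892411728}{7}$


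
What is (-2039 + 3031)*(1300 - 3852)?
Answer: -2531584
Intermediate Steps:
(-2039 + 3031)*(1300 - 3852) = 992*(-2552) = -2531584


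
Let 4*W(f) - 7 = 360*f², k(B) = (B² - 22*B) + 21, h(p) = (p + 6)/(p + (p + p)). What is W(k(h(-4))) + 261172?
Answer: 22756115/72 ≈ 3.1606e+5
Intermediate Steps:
h(p) = (6 + p)/(3*p) (h(p) = (6 + p)/(p + 2*p) = (6 + p)/((3*p)) = (6 + p)*(1/(3*p)) = (6 + p)/(3*p))
k(B) = 21 + B² - 22*B
W(f) = 7/4 + 90*f² (W(f) = 7/4 + (360*f²)/4 = 7/4 + 90*f²)
W(k(h(-4))) + 261172 = (7/4 + 90*(21 + ((⅓)*(6 - 4)/(-4))² - 22*(6 - 4)/(3*(-4)))²) + 261172 = (7/4 + 90*(21 + ((⅓)*(-¼)*2)² - 22*(-1)*2/(3*4))²) + 261172 = (7/4 + 90*(21 + (-⅙)² - 22*(-⅙))²) + 261172 = (7/4 + 90*(21 + 1/36 + 11/3)²) + 261172 = (7/4 + 90*(889/36)²) + 261172 = (7/4 + 90*(790321/1296)) + 261172 = (7/4 + 3951605/72) + 261172 = 3951731/72 + 261172 = 22756115/72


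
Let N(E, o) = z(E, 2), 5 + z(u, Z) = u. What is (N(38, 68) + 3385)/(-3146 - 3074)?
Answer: -1709/3110 ≈ -0.54952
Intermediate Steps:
z(u, Z) = -5 + u
N(E, o) = -5 + E
(N(38, 68) + 3385)/(-3146 - 3074) = ((-5 + 38) + 3385)/(-3146 - 3074) = (33 + 3385)/(-6220) = 3418*(-1/6220) = -1709/3110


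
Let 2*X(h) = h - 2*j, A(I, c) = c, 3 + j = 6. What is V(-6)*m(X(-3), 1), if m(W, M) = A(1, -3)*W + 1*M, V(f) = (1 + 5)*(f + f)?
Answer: -1044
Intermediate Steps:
j = 3 (j = -3 + 6 = 3)
V(f) = 12*f (V(f) = 6*(2*f) = 12*f)
X(h) = -3 + h/2 (X(h) = (h - 2*3)/2 = (h - 6)/2 = (-6 + h)/2 = -3 + h/2)
m(W, M) = M - 3*W (m(W, M) = -3*W + 1*M = -3*W + M = M - 3*W)
V(-6)*m(X(-3), 1) = (12*(-6))*(1 - 3*(-3 + (½)*(-3))) = -72*(1 - 3*(-3 - 3/2)) = -72*(1 - 3*(-9/2)) = -72*(1 + 27/2) = -72*29/2 = -1044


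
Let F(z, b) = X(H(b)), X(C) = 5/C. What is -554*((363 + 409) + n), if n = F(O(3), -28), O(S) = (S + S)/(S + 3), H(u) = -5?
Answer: -427134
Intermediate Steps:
O(S) = 2*S/(3 + S) (O(S) = (2*S)/(3 + S) = 2*S/(3 + S))
F(z, b) = -1 (F(z, b) = 5/(-5) = 5*(-1/5) = -1)
n = -1
-554*((363 + 409) + n) = -554*((363 + 409) - 1) = -554*(772 - 1) = -554*771 = -427134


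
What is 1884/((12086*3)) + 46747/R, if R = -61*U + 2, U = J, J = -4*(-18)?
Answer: -281113661/26528770 ≈ -10.597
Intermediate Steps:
J = 72
U = 72
R = -4390 (R = -61*72 + 2 = -4392 + 2 = -4390)
1884/((12086*3)) + 46747/R = 1884/((12086*3)) + 46747/(-4390) = 1884/36258 + 46747*(-1/4390) = 1884*(1/36258) - 46747/4390 = 314/6043 - 46747/4390 = -281113661/26528770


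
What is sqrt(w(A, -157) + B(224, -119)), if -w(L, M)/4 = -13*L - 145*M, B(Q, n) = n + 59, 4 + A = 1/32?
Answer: 3*I*sqrt(162358)/4 ≈ 302.2*I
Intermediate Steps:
A = -127/32 (A = -4 + 1/32 = -127/32 ≈ -3.9688)
B(Q, n) = 59 + n
w(L, M) = 52*L + 580*M (w(L, M) = -4*(-13*L - 145*M) = -4*(-145*M - 13*L) = 52*L + 580*M)
sqrt(w(A, -157) + B(224, -119)) = sqrt((52*(-127/32) + 580*(-157)) + (59 - 119)) = sqrt((-1651/8 - 91060) - 60) = sqrt(-730131/8 - 60) = sqrt(-730611/8) = 3*I*sqrt(162358)/4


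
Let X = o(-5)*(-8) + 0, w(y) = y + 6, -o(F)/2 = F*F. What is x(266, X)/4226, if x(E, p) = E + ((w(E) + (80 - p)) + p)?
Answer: 309/2113 ≈ 0.14624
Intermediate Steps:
o(F) = -2*F**2 (o(F) = -2*F*F = -2*F**2)
w(y) = 6 + y
X = 400 (X = -2*(-5)**2*(-8) + 0 = -2*25*(-8) + 0 = -50*(-8) + 0 = 400 + 0 = 400)
x(E, p) = 86 + 2*E (x(E, p) = E + (((6 + E) + (80 - p)) + p) = E + ((86 + E - p) + p) = E + (86 + E) = 86 + 2*E)
x(266, X)/4226 = (86 + 2*266)/4226 = (86 + 532)*(1/4226) = 618*(1/4226) = 309/2113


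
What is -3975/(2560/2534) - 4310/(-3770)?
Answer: -379628569/96512 ≈ -3933.5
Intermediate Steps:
-3975/(2560/2534) - 4310/(-3770) = -3975/(2560*(1/2534)) - 4310*(-1/3770) = -3975/1280/1267 + 431/377 = -3975*1267/1280 + 431/377 = -1007265/256 + 431/377 = -379628569/96512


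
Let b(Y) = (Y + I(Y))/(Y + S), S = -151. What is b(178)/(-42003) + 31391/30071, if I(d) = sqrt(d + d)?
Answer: 35594584033/34102949751 - 2*sqrt(89)/1134081 ≈ 1.0437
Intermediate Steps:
I(d) = sqrt(2)*sqrt(d) (I(d) = sqrt(2*d) = sqrt(2)*sqrt(d))
b(Y) = (Y + sqrt(2)*sqrt(Y))/(-151 + Y) (b(Y) = (Y + sqrt(2)*sqrt(Y))/(Y - 151) = (Y + sqrt(2)*sqrt(Y))/(-151 + Y))
b(178)/(-42003) + 31391/30071 = ((178 + sqrt(2)*sqrt(178))/(-151 + 178))/(-42003) + 31391/30071 = ((178 + 2*sqrt(89))/27)*(-1/42003) + 31391*(1/30071) = ((178 + 2*sqrt(89))/27)*(-1/42003) + 31391/30071 = (178/27 + 2*sqrt(89)/27)*(-1/42003) + 31391/30071 = (-178/1134081 - 2*sqrt(89)/1134081) + 31391/30071 = 35594584033/34102949751 - 2*sqrt(89)/1134081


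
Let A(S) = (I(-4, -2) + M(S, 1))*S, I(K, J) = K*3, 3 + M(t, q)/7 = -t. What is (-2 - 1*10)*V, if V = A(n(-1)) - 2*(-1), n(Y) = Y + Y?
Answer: -480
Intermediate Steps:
n(Y) = 2*Y
M(t, q) = -21 - 7*t (M(t, q) = -21 + 7*(-t) = -21 - 7*t)
I(K, J) = 3*K
A(S) = S*(-33 - 7*S) (A(S) = (3*(-4) + (-21 - 7*S))*S = (-12 + (-21 - 7*S))*S = (-33 - 7*S)*S = S*(-33 - 7*S))
V = 40 (V = -2*(-1)*(33 + 7*(2*(-1))) - 2*(-1) = -1*(-2)*(33 + 7*(-2)) + 2 = -1*(-2)*(33 - 14) + 2 = -1*(-2)*19 + 2 = 38 + 2 = 40)
(-2 - 1*10)*V = (-2 - 1*10)*40 = (-2 - 10)*40 = -12*40 = -480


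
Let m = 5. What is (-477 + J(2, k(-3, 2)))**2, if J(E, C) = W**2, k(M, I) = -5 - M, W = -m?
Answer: 204304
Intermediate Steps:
W = -5 (W = -1*5 = -5)
J(E, C) = 25 (J(E, C) = (-5)**2 = 25)
(-477 + J(2, k(-3, 2)))**2 = (-477 + 25)**2 = (-452)**2 = 204304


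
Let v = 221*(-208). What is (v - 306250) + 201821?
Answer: -150397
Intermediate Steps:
v = -45968
(v - 306250) + 201821 = (-45968 - 306250) + 201821 = -352218 + 201821 = -150397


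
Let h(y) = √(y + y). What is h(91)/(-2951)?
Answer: -√182/2951 ≈ -0.0045716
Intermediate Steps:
h(y) = √2*√y (h(y) = √(2*y) = √2*√y)
h(91)/(-2951) = (√2*√91)/(-2951) = √182*(-1/2951) = -√182/2951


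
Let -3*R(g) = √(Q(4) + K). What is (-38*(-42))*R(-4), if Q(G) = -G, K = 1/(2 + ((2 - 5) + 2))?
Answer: -532*I*√3 ≈ -921.45*I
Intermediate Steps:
K = 1 (K = 1/(2 + (-3 + 2)) = 1/(2 - 1) = 1/1 = 1)
R(g) = -I*√3/3 (R(g) = -√(-1*4 + 1)/3 = -√(-4 + 1)/3 = -I*√3/3)
(-38*(-42))*R(-4) = (-38*(-42))*(-I*√3/3) = 1596*(-I*√3/3) = -532*I*√3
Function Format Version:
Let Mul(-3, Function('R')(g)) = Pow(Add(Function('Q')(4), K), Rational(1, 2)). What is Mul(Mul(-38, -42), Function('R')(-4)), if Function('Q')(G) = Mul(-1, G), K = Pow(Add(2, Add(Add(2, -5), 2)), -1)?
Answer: Mul(-532, I, Pow(3, Rational(1, 2))) ≈ Mul(-921.45, I)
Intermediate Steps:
K = 1 (K = Pow(Add(2, Add(-3, 2)), -1) = Pow(Add(2, -1), -1) = Pow(1, -1) = 1)
Function('R')(g) = Mul(Rational(-1, 3), I, Pow(3, Rational(1, 2))) (Function('R')(g) = Mul(Rational(-1, 3), Pow(Add(Mul(-1, 4), 1), Rational(1, 2))) = Mul(Rational(-1, 3), Pow(Add(-4, 1), Rational(1, 2))) = Mul(Rational(-1, 3), Pow(-3, Rational(1, 2))) = Mul(Rational(-1, 3), Mul(I, Pow(3, Rational(1, 2)))) = Mul(Rational(-1, 3), I, Pow(3, Rational(1, 2))))
Mul(Mul(-38, -42), Function('R')(-4)) = Mul(Mul(-38, -42), Mul(Rational(-1, 3), I, Pow(3, Rational(1, 2)))) = Mul(1596, Mul(Rational(-1, 3), I, Pow(3, Rational(1, 2)))) = Mul(-532, I, Pow(3, Rational(1, 2)))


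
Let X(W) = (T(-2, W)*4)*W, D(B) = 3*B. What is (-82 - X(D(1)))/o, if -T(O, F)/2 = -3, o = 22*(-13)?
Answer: 7/13 ≈ 0.53846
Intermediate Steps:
o = -286
T(O, F) = 6 (T(O, F) = -2*(-3) = 6)
X(W) = 24*W (X(W) = (6*4)*W = 24*W)
(-82 - X(D(1)))/o = (-82 - 24*3*1)/(-286) = (-82 - 24*3)*(-1/286) = (-82 - 1*72)*(-1/286) = (-82 - 72)*(-1/286) = -154*(-1/286) = 7/13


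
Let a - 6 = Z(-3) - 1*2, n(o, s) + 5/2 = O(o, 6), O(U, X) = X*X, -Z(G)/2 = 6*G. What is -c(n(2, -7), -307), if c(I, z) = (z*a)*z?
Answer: -3769960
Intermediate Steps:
Z(G) = -12*G
O(U, X) = X**2
n(o, s) = 67/2 (n(o, s) = -5/2 + 6**2 = -5/2 + 36 = 67/2)
a = 40 (a = 6 + (-12*(-3) - 1*2) = 6 + (36 - 2) = 6 + 34 = 40)
c(I, z) = 40*z**2 (c(I, z) = (z*40)*z = (40*z)*z = 40*z**2)
-c(n(2, -7), -307) = -40*(-307)**2 = -40*94249 = -1*3769960 = -3769960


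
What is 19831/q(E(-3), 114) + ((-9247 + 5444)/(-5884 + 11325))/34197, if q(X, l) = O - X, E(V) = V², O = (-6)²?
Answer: 1229957434702/1674592893 ≈ 734.48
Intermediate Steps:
O = 36
q(X, l) = 36 - X
19831/q(E(-3), 114) + ((-9247 + 5444)/(-5884 + 11325))/34197 = 19831/(36 - 1*(-3)²) + ((-9247 + 5444)/(-5884 + 11325))/34197 = 19831/(36 - 1*9) - 3803/5441*(1/34197) = 19831/(36 - 9) - 3803*1/5441*(1/34197) = 19831/27 - 3803/5441*1/34197 = 19831*(1/27) - 3803/186065877 = 19831/27 - 3803/186065877 = 1229957434702/1674592893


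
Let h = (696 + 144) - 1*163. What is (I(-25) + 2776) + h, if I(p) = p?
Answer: 3428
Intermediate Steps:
h = 677 (h = 840 - 163 = 677)
(I(-25) + 2776) + h = (-25 + 2776) + 677 = 2751 + 677 = 3428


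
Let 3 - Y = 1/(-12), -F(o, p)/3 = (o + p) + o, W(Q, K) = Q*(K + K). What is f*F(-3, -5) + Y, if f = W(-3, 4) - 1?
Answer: -9863/12 ≈ -821.92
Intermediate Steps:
W(Q, K) = 2*K*Q (W(Q, K) = Q*(2*K) = 2*K*Q)
F(o, p) = -6*o - 3*p (F(o, p) = -3*((o + p) + o) = -3*(p + 2*o) = -6*o - 3*p)
Y = 37/12 (Y = 3 - 1/(-12) = 3 - 1*(-1/12) = 3 + 1/12 = 37/12 ≈ 3.0833)
f = -25 (f = 2*4*(-3) - 1 = -24 - 1 = -25)
f*F(-3, -5) + Y = -25*(-6*(-3) - 3*(-5)) + 37/12 = -25*(18 + 15) + 37/12 = -25*33 + 37/12 = -825 + 37/12 = -9863/12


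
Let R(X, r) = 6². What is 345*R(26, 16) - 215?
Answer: 12205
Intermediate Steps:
R(X, r) = 36
345*R(26, 16) - 215 = 345*36 - 215 = 12420 - 215 = 12205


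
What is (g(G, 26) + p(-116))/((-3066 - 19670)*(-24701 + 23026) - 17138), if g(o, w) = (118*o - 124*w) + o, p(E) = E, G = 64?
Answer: 2138/19032831 ≈ 0.00011233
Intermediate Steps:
g(o, w) = -124*w + 119*o (g(o, w) = (-124*w + 118*o) + o = -124*w + 119*o)
(g(G, 26) + p(-116))/((-3066 - 19670)*(-24701 + 23026) - 17138) = ((-124*26 + 119*64) - 116)/((-3066 - 19670)*(-24701 + 23026) - 17138) = ((-3224 + 7616) - 116)/(-22736*(-1675) - 17138) = (4392 - 116)/(38082800 - 17138) = 4276/38065662 = 4276*(1/38065662) = 2138/19032831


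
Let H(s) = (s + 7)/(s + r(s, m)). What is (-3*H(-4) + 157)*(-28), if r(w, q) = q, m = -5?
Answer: -4424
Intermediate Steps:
H(s) = (7 + s)/(-5 + s) (H(s) = (s + 7)/(s - 5) = (7 + s)/(-5 + s))
(-3*H(-4) + 157)*(-28) = (-3*(7 - 4)/(-5 - 4) + 157)*(-28) = (-3*3/(-9) + 157)*(-28) = (-(-1)*3/3 + 157)*(-28) = (-3*(-⅓) + 157)*(-28) = (1 + 157)*(-28) = 158*(-28) = -4424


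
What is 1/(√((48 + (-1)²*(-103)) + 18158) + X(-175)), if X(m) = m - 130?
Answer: -305/74922 - √18103/74922 ≈ -0.0058667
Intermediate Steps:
X(m) = -130 + m
1/(√((48 + (-1)²*(-103)) + 18158) + X(-175)) = 1/(√((48 + (-1)²*(-103)) + 18158) + (-130 - 175)) = 1/(√((48 + 1*(-103)) + 18158) - 305) = 1/(√((48 - 103) + 18158) - 305) = 1/(√(-55 + 18158) - 305) = 1/(√18103 - 305) = 1/(-305 + √18103)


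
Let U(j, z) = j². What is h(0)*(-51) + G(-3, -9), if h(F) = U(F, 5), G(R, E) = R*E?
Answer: 27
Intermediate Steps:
G(R, E) = E*R
h(F) = F²
h(0)*(-51) + G(-3, -9) = 0²*(-51) - 9*(-3) = 0*(-51) + 27 = 0 + 27 = 27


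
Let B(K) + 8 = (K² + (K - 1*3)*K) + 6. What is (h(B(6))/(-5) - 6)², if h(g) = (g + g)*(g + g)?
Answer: 117635716/25 ≈ 4.7054e+6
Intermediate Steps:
B(K) = -2 + K² + K*(-3 + K) (B(K) = -8 + ((K² + (K - 1*3)*K) + 6) = -8 + ((K² + (K - 3)*K) + 6) = -8 + ((K² + (-3 + K)*K) + 6) = -8 + ((K² + K*(-3 + K)) + 6) = -8 + (6 + K² + K*(-3 + K)) = -2 + K² + K*(-3 + K))
h(g) = 4*g² (h(g) = (2*g)*(2*g) = 4*g²)
(h(B(6))/(-5) - 6)² = ((4*(-2 - 3*6 + 2*6²)²)/(-5) - 6)² = ((4*(-2 - 18 + 2*36)²)*(-⅕) - 6)² = ((4*(-2 - 18 + 72)²)*(-⅕) - 6)² = ((4*52²)*(-⅕) - 6)² = ((4*2704)*(-⅕) - 6)² = (10816*(-⅕) - 6)² = (-10816/5 - 6)² = (-10846/5)² = 117635716/25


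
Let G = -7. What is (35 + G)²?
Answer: 784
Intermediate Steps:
(35 + G)² = (35 - 7)² = 28² = 784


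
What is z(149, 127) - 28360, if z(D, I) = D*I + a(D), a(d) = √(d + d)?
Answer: -9437 + √298 ≈ -9419.7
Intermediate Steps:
a(d) = √2*√d (a(d) = √(2*d) = √2*√d)
z(D, I) = D*I + √2*√D
z(149, 127) - 28360 = (149*127 + √2*√149) - 28360 = (18923 + √298) - 28360 = -9437 + √298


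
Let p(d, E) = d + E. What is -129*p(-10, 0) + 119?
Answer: 1409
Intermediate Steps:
p(d, E) = E + d
-129*p(-10, 0) + 119 = -129*(0 - 10) + 119 = -129*(-10) + 119 = 1290 + 119 = 1409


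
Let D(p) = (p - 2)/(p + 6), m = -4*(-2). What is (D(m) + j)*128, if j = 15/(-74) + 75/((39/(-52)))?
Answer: -3307712/259 ≈ -12771.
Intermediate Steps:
m = 8
j = -7415/74 (j = 15*(-1/74) + 75/((39*(-1/52))) = -15/74 + 75/(-¾) = -15/74 + 75*(-4/3) = -15/74 - 100 = -7415/74 ≈ -100.20)
D(p) = (-2 + p)/(6 + p)
(D(m) + j)*128 = ((-2 + 8)/(6 + 8) - 7415/74)*128 = (6/14 - 7415/74)*128 = ((1/14)*6 - 7415/74)*128 = (3/7 - 7415/74)*128 = -51683/518*128 = -3307712/259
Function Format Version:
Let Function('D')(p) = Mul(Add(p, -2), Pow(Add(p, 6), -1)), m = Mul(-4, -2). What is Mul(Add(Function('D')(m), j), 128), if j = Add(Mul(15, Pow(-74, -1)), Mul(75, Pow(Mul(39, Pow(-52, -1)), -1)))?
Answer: Rational(-3307712, 259) ≈ -12771.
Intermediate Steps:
m = 8
j = Rational(-7415, 74) (j = Add(Mul(15, Rational(-1, 74)), Mul(75, Pow(Mul(39, Rational(-1, 52)), -1))) = Add(Rational(-15, 74), Mul(75, Pow(Rational(-3, 4), -1))) = Add(Rational(-15, 74), Mul(75, Rational(-4, 3))) = Add(Rational(-15, 74), -100) = Rational(-7415, 74) ≈ -100.20)
Function('D')(p) = Mul(Pow(Add(6, p), -1), Add(-2, p)) (Function('D')(p) = Mul(Add(-2, p), Pow(Add(6, p), -1)) = Mul(Pow(Add(6, p), -1), Add(-2, p)))
Mul(Add(Function('D')(m), j), 128) = Mul(Add(Mul(Pow(Add(6, 8), -1), Add(-2, 8)), Rational(-7415, 74)), 128) = Mul(Add(Mul(Pow(14, -1), 6), Rational(-7415, 74)), 128) = Mul(Add(Mul(Rational(1, 14), 6), Rational(-7415, 74)), 128) = Mul(Add(Rational(3, 7), Rational(-7415, 74)), 128) = Mul(Rational(-51683, 518), 128) = Rational(-3307712, 259)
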